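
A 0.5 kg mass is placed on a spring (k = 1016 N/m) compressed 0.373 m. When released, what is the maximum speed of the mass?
½kx² = ½mv² → v = x√(k/m) = 0.373×√(1016/0.5) = 16.81 m/s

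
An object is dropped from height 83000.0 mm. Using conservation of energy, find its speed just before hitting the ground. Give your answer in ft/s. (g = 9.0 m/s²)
mgh = ½mv² → v = √(2gh) = √(2×9.0×83) = 38.65 m/s = 126.8 ft/s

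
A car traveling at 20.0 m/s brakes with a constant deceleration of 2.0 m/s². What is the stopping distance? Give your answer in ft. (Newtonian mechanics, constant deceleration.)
d = v₀² / (2a) (with unit conversion) = 328.1 ft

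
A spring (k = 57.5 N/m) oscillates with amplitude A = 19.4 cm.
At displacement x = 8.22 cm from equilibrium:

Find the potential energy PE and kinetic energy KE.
E_total = ½kA² = ½×57.5×(0.194)² = 1.082 J
PE = ½kx² = ½×57.5×(0.0822)² = 0.1943 J
KE = E_total − PE = 0.8878 J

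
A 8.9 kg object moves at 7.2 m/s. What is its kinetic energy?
KE = ½mv² = ½×8.9×7.2² = 230.688 J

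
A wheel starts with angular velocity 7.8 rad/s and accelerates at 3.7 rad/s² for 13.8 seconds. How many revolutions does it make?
θ = ω₀t + ½αt² = 7.8×13.8 + ½×3.7×13.8² = 459.95 rad
Revolutions = θ/(2π) = 459.95/(2π) = 73.2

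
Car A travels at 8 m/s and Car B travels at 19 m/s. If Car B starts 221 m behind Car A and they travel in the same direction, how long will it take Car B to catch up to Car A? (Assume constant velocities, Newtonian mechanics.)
Relative speed: v_rel = 19 - 8 = 11 m/s
Time to catch: t = d₀/v_rel = 221/11 = 20.09 s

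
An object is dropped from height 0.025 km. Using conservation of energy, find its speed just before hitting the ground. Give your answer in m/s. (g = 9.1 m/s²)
mgh = ½mv² → v = √(2gh) = √(2×9.1×25) = 21.33 m/s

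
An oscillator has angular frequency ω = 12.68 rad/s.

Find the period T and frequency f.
T = 2π/ω = 2π/12.68 = 0.4955 s; f = ω/2π = 2.018 Hz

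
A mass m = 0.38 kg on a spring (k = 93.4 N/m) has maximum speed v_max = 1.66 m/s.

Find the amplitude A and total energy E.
½mv²_max = ½kA² → A = v_max√(m/k) = 1.66×√(0.38/93.4) = 0.1059 m = 10.59 cm
E = ½mv²_max = ½×0.38×1.66² = 0.5236 J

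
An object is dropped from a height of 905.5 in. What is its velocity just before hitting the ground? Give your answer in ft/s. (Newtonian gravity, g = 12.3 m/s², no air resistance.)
v = √(2gh) (with unit conversion) = 78.04 ft/s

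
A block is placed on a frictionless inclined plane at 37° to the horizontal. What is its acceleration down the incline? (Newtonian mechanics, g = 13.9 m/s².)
a = g sin(θ) = 13.9 × sin(37°) = 13.9 × 0.6018 = 8.37 m/s²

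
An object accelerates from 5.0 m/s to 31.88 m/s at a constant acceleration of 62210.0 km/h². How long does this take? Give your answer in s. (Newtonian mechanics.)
t = (v - v₀)/a (with unit conversion) = 5.6 s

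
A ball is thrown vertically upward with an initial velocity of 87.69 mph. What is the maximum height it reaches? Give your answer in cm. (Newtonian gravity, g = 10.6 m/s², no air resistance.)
h_max = v₀²/(2g) (with unit conversion) = 7249.0 cm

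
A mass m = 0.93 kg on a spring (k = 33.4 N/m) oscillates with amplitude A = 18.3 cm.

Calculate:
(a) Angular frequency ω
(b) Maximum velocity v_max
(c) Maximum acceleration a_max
ω = √(k/m) = √(33.4/0.93) = 5.993 rad/s
v_max = ωA = 5.993×0.183 = 1.097 m/s
a_max = ω²A = 5.993²×0.183 = 6.572 m/s²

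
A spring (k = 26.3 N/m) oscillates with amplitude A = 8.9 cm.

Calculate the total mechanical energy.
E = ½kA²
E = ½kA² = ½×26.3×(0.089)² = 0.1042 J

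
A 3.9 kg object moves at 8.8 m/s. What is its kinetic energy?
KE = ½mv² = ½×3.9×8.8² = 151.008 J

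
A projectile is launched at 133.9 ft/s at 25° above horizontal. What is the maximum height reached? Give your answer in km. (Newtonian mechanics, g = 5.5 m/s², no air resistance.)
H = v₀²sin²(θ)/(2g) (with unit conversion) = 0.02705 km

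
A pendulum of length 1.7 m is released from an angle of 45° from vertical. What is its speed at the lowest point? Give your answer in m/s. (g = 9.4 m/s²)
h = L(1 − cosθ) = 1.7×(1 − cos45°) = 0.4979 m
v = √(2gh) = √(2×9.4×0.4979) = 3.06 m/s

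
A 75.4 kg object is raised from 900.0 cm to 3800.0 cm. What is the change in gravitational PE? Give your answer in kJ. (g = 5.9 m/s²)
ΔPE = mg(h₂ − h₁) = 75.4 kg × 5.9 m/s² × (38 − 9) m = 1.29e+04 J = 12.9 kJ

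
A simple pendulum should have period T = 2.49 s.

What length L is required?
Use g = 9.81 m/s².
T = 2π√(L/g) → L = g(T/2π)² = 9.81×(2.49/2π)² = 1.541 m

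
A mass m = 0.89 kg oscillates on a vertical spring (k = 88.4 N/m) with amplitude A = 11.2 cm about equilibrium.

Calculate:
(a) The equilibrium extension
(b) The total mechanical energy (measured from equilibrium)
x_eq = mg/k = 0.89×9.81/88.4 = 0.09877 m = 9.877 cm
E = ½kA² = ½×88.4×(0.112)² = 0.5544 J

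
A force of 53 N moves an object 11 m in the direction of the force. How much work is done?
W = Fd = 53×11 = 583.0 J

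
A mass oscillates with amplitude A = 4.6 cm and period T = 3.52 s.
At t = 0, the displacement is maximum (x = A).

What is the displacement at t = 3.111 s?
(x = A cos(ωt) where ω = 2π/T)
ω = 2π/T = 2π/3.52 = 1.785 rad/s
x = A cos(ωt) = 4.6×cos(1.785×3.111) = 3.428 cm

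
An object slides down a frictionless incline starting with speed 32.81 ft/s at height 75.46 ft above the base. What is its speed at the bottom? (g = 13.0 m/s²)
½mv₀² + mgh = ½mv² → v = √(v₀² + 2gh) = √(10² + 2×13.0×23) = 26.42 m/s = 86.68 ft/s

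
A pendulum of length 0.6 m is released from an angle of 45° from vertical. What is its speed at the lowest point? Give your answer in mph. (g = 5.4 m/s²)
h = L(1 − cosθ) = 0.6×(1 − cos45°) = 0.1757 m
v = √(2gh) = √(2×5.4×0.1757) = 1.378 m/s = 3.082 mph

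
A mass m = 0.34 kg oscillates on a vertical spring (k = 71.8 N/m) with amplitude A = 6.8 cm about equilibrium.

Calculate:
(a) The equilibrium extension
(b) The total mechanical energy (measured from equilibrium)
x_eq = mg/k = 0.34×9.81/71.8 = 0.04645 m = 4.645 cm
E = ½kA² = ½×71.8×(0.068)² = 0.166 J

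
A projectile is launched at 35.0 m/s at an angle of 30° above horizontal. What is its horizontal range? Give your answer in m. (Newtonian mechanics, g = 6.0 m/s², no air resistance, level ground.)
R = v₀² sin(2θ) / g = 176.8 m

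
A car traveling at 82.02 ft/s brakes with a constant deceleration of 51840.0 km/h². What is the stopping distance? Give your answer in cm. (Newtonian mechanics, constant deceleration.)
d = v₀² / (2a) (with unit conversion) = 7812.0 cm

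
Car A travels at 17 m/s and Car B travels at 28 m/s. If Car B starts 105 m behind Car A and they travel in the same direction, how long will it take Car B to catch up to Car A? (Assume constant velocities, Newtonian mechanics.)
Relative speed: v_rel = 28 - 17 = 11 m/s
Time to catch: t = d₀/v_rel = 105/11 = 9.55 s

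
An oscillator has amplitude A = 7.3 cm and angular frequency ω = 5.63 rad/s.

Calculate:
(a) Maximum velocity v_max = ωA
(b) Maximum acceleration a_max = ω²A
v_max = ωA = 5.63×0.073 = 0.411 m/s
a_max = ω²A = 5.63²×0.073 = 2.314 m/s²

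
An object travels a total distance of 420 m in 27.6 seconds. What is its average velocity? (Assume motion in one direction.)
v_avg = Δd / Δt = 420 / 27.6 = 15.22 m/s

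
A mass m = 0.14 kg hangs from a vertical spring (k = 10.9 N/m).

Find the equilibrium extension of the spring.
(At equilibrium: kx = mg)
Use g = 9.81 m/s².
x_eq = mg/k = 0.14×9.81/10.9 = 0.126 m = 12.6 cm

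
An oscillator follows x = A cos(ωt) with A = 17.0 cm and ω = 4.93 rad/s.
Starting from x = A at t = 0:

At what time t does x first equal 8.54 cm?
cos(ωt) = x/A = 8.54/17.0 = 0.5024
ωt = arccos(0.5024) = 1.044 rad
t = 1.044/4.93 = 0.2119 s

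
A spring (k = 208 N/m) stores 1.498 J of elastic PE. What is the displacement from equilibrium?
PE = ½kx² → x = √(2PE/k) = √(2×1.498/208) = 0.12 m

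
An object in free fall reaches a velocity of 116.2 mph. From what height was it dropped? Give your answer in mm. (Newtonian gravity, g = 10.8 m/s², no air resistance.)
h = v²/(2g) (with unit conversion) = 124900.0 mm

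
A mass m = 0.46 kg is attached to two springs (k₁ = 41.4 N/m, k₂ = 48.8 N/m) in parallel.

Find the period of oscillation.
k_eq = k₁+k₂ = 90.2 N/m
T = 2π√(m/k_eq) = 2π√(0.46/90.2) = 0.4487 s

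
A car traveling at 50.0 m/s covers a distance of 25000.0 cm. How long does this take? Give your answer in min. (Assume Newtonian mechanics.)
t = d/v (with unit conversion) = 0.08333 min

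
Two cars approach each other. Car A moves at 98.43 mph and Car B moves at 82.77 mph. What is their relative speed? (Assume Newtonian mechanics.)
v_rel = v_A + v_B = 98.43 + 82.77 = 181.2 mph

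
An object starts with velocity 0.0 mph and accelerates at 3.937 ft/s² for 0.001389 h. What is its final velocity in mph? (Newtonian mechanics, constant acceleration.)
v = v₀ + at (with unit conversion) = 13.42 mph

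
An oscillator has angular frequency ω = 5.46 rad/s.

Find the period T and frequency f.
T = 2π/ω = 2π/5.46 = 1.151 s; f = ω/2π = 0.869 Hz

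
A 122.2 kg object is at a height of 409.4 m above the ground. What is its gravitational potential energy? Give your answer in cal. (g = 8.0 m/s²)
PE = mgh = 122.2 kg × 8.0 m/s² × 409.4 m = 4.002e+05 J = 95660.0 cal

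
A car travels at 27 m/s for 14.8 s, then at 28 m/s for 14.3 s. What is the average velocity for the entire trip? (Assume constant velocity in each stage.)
d₁ = v₁t₁ = 27 × 14.8 = 399.6 m
d₂ = v₂t₂ = 28 × 14.3 = 400.4 m
d_total = 800.0 m, t_total = 29.1 s
v_avg = d_total/t_total = 800.0/29.1 = 27.49 m/s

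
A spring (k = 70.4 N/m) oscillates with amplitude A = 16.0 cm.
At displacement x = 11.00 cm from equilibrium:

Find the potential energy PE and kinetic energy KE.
E_total = ½kA² = ½×70.4×(0.16)² = 0.9011 J
PE = ½kx² = ½×70.4×(0.11)² = 0.4259 J
KE = E_total − PE = 0.4752 J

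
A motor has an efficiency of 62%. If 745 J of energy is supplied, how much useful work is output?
W_out = η × W_in = 0.62 × 745 = 461.9 J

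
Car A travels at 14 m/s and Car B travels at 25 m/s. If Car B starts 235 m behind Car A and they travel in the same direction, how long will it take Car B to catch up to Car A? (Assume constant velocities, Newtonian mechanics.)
Relative speed: v_rel = 25 - 14 = 11 m/s
Time to catch: t = d₀/v_rel = 235/11 = 21.36 s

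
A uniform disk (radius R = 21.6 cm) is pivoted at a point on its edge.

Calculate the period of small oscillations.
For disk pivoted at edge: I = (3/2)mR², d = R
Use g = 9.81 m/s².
I/m = (3/2)R² = 0.06998 m²; d = R = 0.216 m
T = 2π√((3/2)R²/(gR)) = 2π√(3R/(2g)) = 1.142 s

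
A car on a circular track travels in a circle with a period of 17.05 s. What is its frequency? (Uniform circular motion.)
f = 1/T = 1/17.05 = 0.0587 Hz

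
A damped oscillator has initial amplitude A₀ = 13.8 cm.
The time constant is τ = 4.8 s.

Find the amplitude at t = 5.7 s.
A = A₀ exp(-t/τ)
A = A₀ exp(−t/τ) = 13.8×exp(−5.7/4.8) = 4.209 cm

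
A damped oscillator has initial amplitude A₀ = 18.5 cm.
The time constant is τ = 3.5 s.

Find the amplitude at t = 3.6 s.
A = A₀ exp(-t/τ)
A = A₀ exp(−t/τ) = 18.5×exp(−3.6/3.5) = 6.614 cm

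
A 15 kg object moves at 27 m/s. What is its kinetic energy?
KE = ½mv² = ½×15×27² = 5467.5 J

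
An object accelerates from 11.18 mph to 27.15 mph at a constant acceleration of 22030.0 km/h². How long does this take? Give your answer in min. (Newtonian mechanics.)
t = (v - v₀)/a (with unit conversion) = 0.07 min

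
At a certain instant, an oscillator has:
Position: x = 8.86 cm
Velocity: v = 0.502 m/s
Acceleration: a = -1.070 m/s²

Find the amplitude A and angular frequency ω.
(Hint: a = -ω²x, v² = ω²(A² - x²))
a = −ω²x → ω = √(|a|/x) = √(1.07/0.0886) = 3.475 rad/s
v² = ω²(A² − x²) → A = √(x² + v²/ω²) = √(0.0886² + 0.502²/3.475²) = 0.1695 m = 16.95 cm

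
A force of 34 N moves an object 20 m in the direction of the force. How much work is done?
W = Fd = 34×20 = 680.0 J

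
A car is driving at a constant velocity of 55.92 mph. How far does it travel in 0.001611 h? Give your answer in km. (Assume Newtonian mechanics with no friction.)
d = vt (with unit conversion) = 0.145 km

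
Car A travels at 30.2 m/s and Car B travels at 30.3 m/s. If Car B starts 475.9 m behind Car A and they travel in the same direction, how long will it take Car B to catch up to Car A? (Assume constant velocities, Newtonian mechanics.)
Relative speed: v_rel = 30.3 - 30.2 = 0.1 m/s
Time to catch: t = d₀/v_rel = 475.9/0.1 = 4759.0 s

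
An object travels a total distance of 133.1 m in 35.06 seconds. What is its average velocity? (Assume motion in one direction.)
v_avg = Δd / Δt = 133.1 / 35.06 = 3.8 m/s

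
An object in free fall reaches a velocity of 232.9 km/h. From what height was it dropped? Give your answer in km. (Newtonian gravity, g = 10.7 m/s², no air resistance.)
h = v²/(2g) (with unit conversion) = 0.1956 km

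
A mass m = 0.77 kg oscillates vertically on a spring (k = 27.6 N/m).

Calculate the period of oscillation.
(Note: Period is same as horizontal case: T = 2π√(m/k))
T = 2π√(m/k) = 2π√(0.77/27.6) = 1.049 s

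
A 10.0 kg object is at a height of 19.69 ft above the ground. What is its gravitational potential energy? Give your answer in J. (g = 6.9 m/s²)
PE = mgh = 10 kg × 6.9 m/s² × 6.002 m = 414.1 J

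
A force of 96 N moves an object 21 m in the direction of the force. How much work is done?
W = Fd = 96×21 = 2016.0 J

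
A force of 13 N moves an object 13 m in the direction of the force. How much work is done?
W = Fd = 13×13 = 169.0 J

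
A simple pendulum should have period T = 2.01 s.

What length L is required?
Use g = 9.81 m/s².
T = 2π√(L/g) → L = g(T/2π)² = 9.81×(2.01/2π)² = 1.004 m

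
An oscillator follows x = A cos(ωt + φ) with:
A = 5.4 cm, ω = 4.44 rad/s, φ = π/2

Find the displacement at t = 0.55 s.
x = A cos(ωt + φ) = 5.4×cos(4.44×0.55 + π/2) = -3.477 cm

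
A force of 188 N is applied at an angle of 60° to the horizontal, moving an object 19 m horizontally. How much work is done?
W = Fd cosθ = 188×19×cos(60°) = 1786.0 J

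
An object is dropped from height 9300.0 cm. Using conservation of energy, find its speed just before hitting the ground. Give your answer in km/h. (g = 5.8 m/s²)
mgh = ½mv² → v = √(2gh) = √(2×5.8×93) = 32.85 m/s = 118.2 km/h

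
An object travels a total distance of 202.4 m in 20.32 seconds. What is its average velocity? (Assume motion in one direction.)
v_avg = Δd / Δt = 202.4 / 20.32 = 9.96 m/s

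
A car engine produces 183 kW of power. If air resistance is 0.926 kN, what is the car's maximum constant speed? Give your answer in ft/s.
P = Fv → v = P/F = 183000 W / 926 N = 197.6 m/s = 648.4 ft/s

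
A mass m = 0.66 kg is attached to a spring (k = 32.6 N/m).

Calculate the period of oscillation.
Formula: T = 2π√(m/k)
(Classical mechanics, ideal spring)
T = 2π√(m/k) = 2π√(0.66/32.6) = 0.894 s; f = 1/T = 1.119 Hz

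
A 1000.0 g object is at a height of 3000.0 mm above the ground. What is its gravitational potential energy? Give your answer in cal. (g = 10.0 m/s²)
PE = mgh = 1 kg × 10.0 m/s² × 3 m = 30 J = 7.17 cal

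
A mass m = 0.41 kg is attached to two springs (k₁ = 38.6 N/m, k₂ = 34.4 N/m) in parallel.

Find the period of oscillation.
k_eq = k₁+k₂ = 73 N/m
T = 2π√(m/k_eq) = 2π√(0.41/73) = 0.4709 s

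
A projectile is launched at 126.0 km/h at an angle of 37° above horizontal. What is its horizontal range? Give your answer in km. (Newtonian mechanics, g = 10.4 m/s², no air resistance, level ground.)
R = v₀² sin(2θ) / g (with unit conversion) = 0.1132 km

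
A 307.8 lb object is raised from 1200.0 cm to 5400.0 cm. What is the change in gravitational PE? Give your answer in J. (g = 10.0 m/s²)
ΔPE = mg(h₂ − h₁) = 139.6 kg × 10.0 m/s² × (54 − 12) m = 5.864e+04 J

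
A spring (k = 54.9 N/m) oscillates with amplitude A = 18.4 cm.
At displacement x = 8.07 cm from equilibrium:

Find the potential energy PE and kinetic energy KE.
E_total = ½kA² = ½×54.9×(0.184)² = 0.9293 J
PE = ½kx² = ½×54.9×(0.0807)² = 0.1788 J
KE = E_total − PE = 0.7506 J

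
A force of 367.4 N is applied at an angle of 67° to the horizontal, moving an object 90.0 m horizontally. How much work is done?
W = Fd cosθ = 367.4×90.0×cos(67°) = 12920.0 J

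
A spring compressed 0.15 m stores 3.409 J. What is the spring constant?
PE = ½kx² → k = 2PE/x² = 2×3.409/0.15² = 303.0 N/m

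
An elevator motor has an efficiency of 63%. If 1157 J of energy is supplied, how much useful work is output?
W_out = η × W_in = 0.63 × 1157 = 728.91 J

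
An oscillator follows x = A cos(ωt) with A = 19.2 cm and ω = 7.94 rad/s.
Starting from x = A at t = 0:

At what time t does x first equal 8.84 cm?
cos(ωt) = x/A = 8.84/19.2 = 0.4604
ωt = arccos(0.4604) = 1.092 rad
t = 1.092/7.94 = 0.1376 s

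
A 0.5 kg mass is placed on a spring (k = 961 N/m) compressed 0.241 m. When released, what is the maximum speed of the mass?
½kx² = ½mv² → v = x√(k/m) = 0.241×√(961/0.5) = 10.57 m/s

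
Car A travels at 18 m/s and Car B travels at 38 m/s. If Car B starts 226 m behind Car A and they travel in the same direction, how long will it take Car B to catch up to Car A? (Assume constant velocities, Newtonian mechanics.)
Relative speed: v_rel = 38 - 18 = 20 m/s
Time to catch: t = d₀/v_rel = 226/20 = 11.3 s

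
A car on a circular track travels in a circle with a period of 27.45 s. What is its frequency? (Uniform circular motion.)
f = 1/T = 1/27.45 = 0.0364 Hz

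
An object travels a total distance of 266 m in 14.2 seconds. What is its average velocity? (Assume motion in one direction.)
v_avg = Δd / Δt = 266 / 14.2 = 18.73 m/s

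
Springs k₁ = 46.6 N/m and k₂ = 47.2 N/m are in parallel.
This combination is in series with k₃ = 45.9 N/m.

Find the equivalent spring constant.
k₁₂ = k₁ + k₂ = 93.8 N/m (parallel)
1/k_eq = 1/k₁₂ + 1/k₃ → k_eq = 30.82 N/m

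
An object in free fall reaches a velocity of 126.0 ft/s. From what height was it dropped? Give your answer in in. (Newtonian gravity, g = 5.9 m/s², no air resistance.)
h = v²/(2g) (with unit conversion) = 4921.0 in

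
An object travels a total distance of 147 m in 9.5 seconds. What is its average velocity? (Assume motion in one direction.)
v_avg = Δd / Δt = 147 / 9.5 = 15.47 m/s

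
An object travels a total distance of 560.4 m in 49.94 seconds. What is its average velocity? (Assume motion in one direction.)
v_avg = Δd / Δt = 560.4 / 49.94 = 11.22 m/s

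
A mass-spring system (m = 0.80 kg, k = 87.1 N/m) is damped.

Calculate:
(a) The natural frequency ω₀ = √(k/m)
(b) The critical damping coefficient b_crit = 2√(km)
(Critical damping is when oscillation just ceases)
ω₀ = √(k/m) = √(87.1/0.8) = 10.43 rad/s
b_crit = 2√(km) = 2√(87.1×0.8) = 16.69 kg/s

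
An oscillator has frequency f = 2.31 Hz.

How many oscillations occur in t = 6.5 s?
n = f×t = 2.31×6.5 = 15.02 oscillations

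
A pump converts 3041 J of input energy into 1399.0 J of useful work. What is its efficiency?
η = W_out/W_in = 1399.0/3041 = 0.46 = 46.0%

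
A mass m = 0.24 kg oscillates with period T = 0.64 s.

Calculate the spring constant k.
T = 2π√(m/k) → k = m(2π/T)² = 0.24×(2π/0.64)² = 23.13 N/m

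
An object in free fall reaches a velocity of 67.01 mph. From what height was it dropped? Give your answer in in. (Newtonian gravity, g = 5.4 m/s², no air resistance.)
h = v²/(2g) (with unit conversion) = 3271.0 in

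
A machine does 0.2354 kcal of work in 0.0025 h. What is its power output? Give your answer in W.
P = W/t = 984.9 J / 9 s = 109.4 W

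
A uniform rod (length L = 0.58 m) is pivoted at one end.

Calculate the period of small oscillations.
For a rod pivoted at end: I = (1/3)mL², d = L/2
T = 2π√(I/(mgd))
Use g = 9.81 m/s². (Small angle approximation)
I/m = (1/3)L² = 0.1121 m²; d = L/2 = 0.29 m
T = 2π√(I/(mgd)) = 2π√(0.1121/(9.81×0.29)) = 1.247 s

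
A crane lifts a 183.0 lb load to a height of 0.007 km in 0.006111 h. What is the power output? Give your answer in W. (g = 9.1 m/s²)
W = mgh = 83.01×9.1×7 = 5288 J
P = W/t = 5288/22 = 240.3 W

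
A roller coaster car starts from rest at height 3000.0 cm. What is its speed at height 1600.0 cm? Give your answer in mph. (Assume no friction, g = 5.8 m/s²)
mgh₁ = ½mv₂² + mgh₂ → v₂ = √(2g(h₁−h₂)) = √(2×5.8×(30−16)) = 12.74 m/s = 28.51 mph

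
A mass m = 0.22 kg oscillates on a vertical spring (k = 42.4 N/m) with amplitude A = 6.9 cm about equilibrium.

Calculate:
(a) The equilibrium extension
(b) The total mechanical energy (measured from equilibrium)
x_eq = mg/k = 0.22×9.81/42.4 = 0.0509 m = 5.09 cm
E = ½kA² = ½×42.4×(0.069)² = 0.1009 J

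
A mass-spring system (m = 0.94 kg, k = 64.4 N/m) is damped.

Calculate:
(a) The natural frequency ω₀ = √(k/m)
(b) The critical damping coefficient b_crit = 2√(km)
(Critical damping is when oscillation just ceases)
ω₀ = √(k/m) = √(64.4/0.94) = 8.277 rad/s
b_crit = 2√(km) = 2√(64.4×0.94) = 15.56 kg/s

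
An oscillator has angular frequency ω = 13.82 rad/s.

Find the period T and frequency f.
T = 2π/ω = 2π/13.82 = 0.4546 s; f = ω/2π = 2.2 Hz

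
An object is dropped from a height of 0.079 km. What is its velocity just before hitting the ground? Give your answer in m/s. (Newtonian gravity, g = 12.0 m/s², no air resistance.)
v = √(2gh) (with unit conversion) = 43.54 m/s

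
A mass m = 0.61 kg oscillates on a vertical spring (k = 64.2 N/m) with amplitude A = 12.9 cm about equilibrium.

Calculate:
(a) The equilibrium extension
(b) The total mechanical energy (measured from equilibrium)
x_eq = mg/k = 0.61×9.81/64.2 = 0.09321 m = 9.321 cm
E = ½kA² = ½×64.2×(0.129)² = 0.5342 J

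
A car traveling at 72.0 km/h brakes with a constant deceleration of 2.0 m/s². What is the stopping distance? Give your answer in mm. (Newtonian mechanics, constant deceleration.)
d = v₀² / (2a) (with unit conversion) = 100000.0 mm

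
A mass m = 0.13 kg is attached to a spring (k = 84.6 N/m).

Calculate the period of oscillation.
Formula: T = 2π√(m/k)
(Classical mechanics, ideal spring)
T = 2π√(m/k) = 2π√(0.13/84.6) = 0.2463 s; f = 1/T = 4.06 Hz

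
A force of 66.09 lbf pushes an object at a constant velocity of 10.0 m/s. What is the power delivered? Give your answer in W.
P = Fv = 294 N × 10 m/s = 2940 W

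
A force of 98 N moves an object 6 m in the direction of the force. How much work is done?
W = Fd = 98×6 = 588.0 J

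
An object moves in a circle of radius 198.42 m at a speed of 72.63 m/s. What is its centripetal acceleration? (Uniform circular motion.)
a_c = v²/r = 72.63²/198.42 = 5275.12/198.42 = 26.59 m/s²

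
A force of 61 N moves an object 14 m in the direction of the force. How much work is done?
W = Fd = 61×14 = 854.0 J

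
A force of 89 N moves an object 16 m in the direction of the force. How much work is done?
W = Fd = 89×16 = 1424.0 J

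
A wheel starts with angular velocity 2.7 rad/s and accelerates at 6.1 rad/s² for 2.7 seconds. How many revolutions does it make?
θ = ω₀t + ½αt² = 2.7×2.7 + ½×6.1×2.7² = 29.52 rad
Revolutions = θ/(2π) = 29.52/(2π) = 4.7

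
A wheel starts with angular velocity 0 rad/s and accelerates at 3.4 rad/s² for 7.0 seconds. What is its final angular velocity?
ω = ω₀ + αt = 0 + 3.4 × 7.0 = 23.8 rad/s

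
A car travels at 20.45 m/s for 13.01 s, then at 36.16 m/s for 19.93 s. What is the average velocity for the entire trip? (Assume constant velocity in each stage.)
d₁ = v₁t₁ = 20.45 × 13.01 = 266.054 m
d₂ = v₂t₂ = 36.16 × 19.93 = 720.669 m
d_total = 986.72 m, t_total = 32.94 s
v_avg = d_total/t_total = 986.72/32.94 = 29.96 m/s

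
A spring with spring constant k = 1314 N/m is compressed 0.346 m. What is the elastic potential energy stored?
PE = ½kx² = ½×1314×0.346² = 78.65 J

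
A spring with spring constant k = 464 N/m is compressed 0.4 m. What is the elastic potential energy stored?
PE = ½kx² = ½×464×0.4² = 37.12 J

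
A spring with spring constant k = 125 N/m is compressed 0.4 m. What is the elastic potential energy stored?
PE = ½kx² = ½×125×0.4² = 10.0 J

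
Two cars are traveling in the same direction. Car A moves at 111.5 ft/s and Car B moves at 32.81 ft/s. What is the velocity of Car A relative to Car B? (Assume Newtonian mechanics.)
v_rel = v_A - v_B = 111.5 - 32.81 = 78.69 ft/s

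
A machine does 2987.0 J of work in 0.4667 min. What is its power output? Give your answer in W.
P = W/t = 2987 J / 28 s = 106.7 W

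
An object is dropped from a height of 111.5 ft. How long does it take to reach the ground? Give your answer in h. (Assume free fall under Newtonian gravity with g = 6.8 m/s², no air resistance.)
t = √(2h/g) (with unit conversion) = 0.0008782 h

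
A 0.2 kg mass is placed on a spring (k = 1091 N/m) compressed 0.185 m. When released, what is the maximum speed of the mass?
½kx² = ½mv² → v = x√(k/m) = 0.185×√(1091/0.2) = 13.66 m/s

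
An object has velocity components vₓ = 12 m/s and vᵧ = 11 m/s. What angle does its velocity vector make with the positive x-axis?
θ = arctan(vᵧ/vₓ) = arctan(11/12) = 42.51°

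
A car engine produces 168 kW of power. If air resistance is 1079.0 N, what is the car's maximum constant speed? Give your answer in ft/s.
P = Fv → v = P/F = 168000 W / 1079 N = 155.7 m/s = 510.8 ft/s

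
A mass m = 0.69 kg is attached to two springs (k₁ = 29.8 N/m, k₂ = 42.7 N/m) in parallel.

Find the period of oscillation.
k_eq = k₁+k₂ = 72.5 N/m
T = 2π√(m/k_eq) = 2π√(0.69/72.5) = 0.613 s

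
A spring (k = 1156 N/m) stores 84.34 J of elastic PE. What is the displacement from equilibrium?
PE = ½kx² → x = √(2PE/k) = √(2×84.34/1156) = 0.382 m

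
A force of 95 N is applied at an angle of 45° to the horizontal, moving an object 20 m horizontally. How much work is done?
W = Fd cosθ = 95×20×cos(45°) = 1343.5 J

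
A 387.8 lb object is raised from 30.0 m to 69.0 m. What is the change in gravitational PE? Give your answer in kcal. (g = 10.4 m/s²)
ΔPE = mg(h₂ − h₁) = 175.9 kg × 10.4 m/s² × (69 − 30) m = 7.135e+04 J = 17.05 kcal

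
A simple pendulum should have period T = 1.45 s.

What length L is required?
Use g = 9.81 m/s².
T = 2π√(L/g) → L = g(T/2π)² = 9.81×(1.45/2π)² = 0.5225 m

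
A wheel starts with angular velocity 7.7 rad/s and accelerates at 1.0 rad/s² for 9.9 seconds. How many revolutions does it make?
θ = ω₀t + ½αt² = 7.7×9.9 + ½×1.0×9.9² = 125.24 rad
Revolutions = θ/(2π) = 125.24/(2π) = 19.93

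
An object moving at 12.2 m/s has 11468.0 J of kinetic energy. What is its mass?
KE = ½mv² → m = 2KE/v² = 2×11468.0/12.2² = 154.1 kg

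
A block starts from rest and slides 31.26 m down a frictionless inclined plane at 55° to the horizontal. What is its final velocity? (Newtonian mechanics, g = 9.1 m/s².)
a = g sin(θ) = 9.1 × sin(55°) = 7.45 m/s²
v = √(2ad) = √(2 × 7.45 × 31.26) = 21.59 m/s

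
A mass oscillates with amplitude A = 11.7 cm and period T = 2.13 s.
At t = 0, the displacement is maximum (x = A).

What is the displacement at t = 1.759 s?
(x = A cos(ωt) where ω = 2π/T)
ω = 2π/T = 2π/2.13 = 2.95 rad/s
x = A cos(ωt) = 11.7×cos(2.95×1.759) = 5.365 cm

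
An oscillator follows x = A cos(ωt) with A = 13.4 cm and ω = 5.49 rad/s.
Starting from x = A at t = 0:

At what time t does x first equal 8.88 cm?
cos(ωt) = x/A = 8.88/13.4 = 0.6627
ωt = arccos(0.6627) = 0.8464 rad
t = 0.8464/5.49 = 0.1542 s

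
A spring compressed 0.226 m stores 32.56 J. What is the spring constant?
PE = ½kx² → k = 2PE/x² = 2×32.56/0.226² = 1275.0 N/m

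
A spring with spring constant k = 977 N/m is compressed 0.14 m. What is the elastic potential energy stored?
PE = ½kx² = ½×977×0.14² = 9.575 J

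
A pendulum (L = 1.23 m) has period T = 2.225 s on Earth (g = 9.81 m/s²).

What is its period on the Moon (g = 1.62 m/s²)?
T = 2π√(L/g), so T_moon/T_earth = √(g_earth/g_moon)
T_moon = 2π√(1.23/1.62) = 5.475 s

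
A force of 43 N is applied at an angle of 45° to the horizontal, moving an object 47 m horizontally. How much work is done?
W = Fd cosθ = 43×47×cos(45°) = 1429.1 J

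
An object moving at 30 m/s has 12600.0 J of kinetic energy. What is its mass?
KE = ½mv² → m = 2KE/v² = 2×12600.0/30² = 28.0 kg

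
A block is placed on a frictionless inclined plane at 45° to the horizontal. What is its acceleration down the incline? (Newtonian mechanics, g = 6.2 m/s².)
a = g sin(θ) = 6.2 × sin(45°) = 6.2 × 0.7071 = 4.38 m/s²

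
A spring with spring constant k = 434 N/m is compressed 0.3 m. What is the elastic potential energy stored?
PE = ½kx² = ½×434×0.3² = 19.53 J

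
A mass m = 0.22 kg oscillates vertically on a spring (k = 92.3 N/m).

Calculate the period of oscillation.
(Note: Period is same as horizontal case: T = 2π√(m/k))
T = 2π√(m/k) = 2π√(0.22/92.3) = 0.3068 s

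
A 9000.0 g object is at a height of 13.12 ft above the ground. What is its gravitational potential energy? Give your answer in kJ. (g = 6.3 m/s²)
PE = mgh = 9 kg × 6.3 m/s² × 3.999 m = 226.7 J = 0.2267 kJ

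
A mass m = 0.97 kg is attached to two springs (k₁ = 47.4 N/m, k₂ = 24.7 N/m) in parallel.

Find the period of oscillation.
k_eq = k₁+k₂ = 72.1 N/m
T = 2π√(m/k_eq) = 2π√(0.97/72.1) = 0.7288 s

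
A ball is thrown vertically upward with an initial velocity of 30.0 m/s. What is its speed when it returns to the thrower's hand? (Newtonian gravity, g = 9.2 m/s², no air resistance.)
By conservation of energy, the ball returns at the same speed = 30.0 m/s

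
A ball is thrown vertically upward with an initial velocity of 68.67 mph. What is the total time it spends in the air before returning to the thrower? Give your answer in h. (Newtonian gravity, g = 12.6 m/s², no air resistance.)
t_total = 2v₀/g (with unit conversion) = 0.001354 h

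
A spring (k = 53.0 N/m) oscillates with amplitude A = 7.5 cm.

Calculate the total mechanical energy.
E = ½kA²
E = ½kA² = ½×53.0×(0.075)² = 0.1491 J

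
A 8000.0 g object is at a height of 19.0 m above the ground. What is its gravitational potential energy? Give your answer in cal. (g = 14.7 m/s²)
PE = mgh = 8 kg × 14.7 m/s² × 19 m = 2234 J = 534.0 cal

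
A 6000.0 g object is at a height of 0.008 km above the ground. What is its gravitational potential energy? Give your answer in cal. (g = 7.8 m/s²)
PE = mgh = 6 kg × 7.8 m/s² × 8 m = 374.4 J = 89.48 cal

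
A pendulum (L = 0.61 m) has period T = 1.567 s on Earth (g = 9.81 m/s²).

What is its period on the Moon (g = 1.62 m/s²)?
T = 2π√(L/g), so T_moon/T_earth = √(g_earth/g_moon)
T_moon = 2π√(0.61/1.62) = 3.856 s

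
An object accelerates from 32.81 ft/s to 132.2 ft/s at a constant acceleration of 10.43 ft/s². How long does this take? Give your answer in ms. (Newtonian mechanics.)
t = (v - v₀)/a (with unit conversion) = 9529.0 ms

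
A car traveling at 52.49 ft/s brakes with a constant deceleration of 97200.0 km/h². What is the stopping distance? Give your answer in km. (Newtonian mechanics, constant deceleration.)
d = v₀² / (2a) (with unit conversion) = 0.01706 km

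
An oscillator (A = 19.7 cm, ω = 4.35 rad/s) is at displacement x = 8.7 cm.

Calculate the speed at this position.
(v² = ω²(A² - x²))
v = ω√(A² − x²) = 4.35×√(0.197² − 0.087²) = 0.7689 m/s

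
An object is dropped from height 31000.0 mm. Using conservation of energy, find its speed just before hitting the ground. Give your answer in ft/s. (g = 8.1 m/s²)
mgh = ½mv² → v = √(2gh) = √(2×8.1×31) = 22.41 m/s = 73.52 ft/s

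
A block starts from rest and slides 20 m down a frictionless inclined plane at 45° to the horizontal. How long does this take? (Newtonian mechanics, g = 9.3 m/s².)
a = g sin(θ) = 9.3 × sin(45°) = 6.58 m/s²
t = √(2d/a) = √(2 × 20 / 6.58) = 2.47 s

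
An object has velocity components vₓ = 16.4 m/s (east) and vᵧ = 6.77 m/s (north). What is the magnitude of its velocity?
|v| = √(vₓ² + vᵧ²) = √(16.4² + 6.77²) = √(314.793) = 17.74 m/s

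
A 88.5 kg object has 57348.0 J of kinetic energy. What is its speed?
KE = ½mv² → v = √(2KE/m) = √(2×57348.0/88.5) = 36.0 m/s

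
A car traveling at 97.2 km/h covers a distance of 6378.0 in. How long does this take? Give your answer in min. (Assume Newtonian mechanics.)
t = d/v (with unit conversion) = 0.1 min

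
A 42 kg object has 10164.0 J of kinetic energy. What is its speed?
KE = ½mv² → v = √(2KE/m) = √(2×10164.0/42) = 22.0 m/s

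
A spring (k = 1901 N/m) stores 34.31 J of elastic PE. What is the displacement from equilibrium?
PE = ½kx² → x = √(2PE/k) = √(2×34.31/1901) = 0.19 m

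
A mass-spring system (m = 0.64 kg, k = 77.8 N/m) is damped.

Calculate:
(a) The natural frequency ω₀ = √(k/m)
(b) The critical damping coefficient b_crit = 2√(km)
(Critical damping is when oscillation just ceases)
ω₀ = √(k/m) = √(77.8/0.64) = 11.03 rad/s
b_crit = 2√(km) = 2√(77.8×0.64) = 14.11 kg/s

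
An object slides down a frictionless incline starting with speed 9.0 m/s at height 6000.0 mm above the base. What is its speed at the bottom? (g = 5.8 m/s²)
½mv₀² + mgh = ½mv² → v = √(v₀² + 2gh) = √(9² + 2×5.8×6) = 12.27 m/s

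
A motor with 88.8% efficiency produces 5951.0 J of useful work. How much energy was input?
W_in = W_out/η = 5951.0/0.888 = 6701.6 J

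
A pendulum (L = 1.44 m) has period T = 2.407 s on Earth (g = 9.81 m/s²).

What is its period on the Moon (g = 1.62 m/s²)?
T = 2π√(L/g), so T_moon/T_earth = √(g_earth/g_moon)
T_moon = 2π√(1.44/1.62) = 5.924 s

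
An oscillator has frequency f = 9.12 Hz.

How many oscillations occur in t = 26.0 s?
n = f×t = 9.12×26.0 = 237.1 oscillations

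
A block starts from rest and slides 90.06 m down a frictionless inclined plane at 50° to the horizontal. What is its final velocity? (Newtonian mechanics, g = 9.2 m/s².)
a = g sin(θ) = 9.2 × sin(50°) = 7.05 m/s²
v = √(2ad) = √(2 × 7.05 × 90.06) = 35.63 m/s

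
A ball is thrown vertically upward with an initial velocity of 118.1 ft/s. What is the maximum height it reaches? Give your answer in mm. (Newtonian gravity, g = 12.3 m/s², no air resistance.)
h_max = v₀²/(2g) (with unit conversion) = 52670.0 mm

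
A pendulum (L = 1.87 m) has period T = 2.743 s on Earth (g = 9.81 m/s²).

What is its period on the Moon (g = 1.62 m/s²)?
T = 2π√(L/g), so T_moon/T_earth = √(g_earth/g_moon)
T_moon = 2π√(1.87/1.62) = 6.751 s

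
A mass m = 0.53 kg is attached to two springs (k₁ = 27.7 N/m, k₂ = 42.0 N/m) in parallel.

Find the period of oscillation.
k_eq = k₁+k₂ = 69.7 N/m
T = 2π√(m/k_eq) = 2π√(0.53/69.7) = 0.5479 s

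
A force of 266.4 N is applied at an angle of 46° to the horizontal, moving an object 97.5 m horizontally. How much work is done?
W = Fd cosθ = 266.4×97.5×cos(46°) = 18043.0 J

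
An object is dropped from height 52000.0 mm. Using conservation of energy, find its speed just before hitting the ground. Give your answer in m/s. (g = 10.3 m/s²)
mgh = ½mv² → v = √(2gh) = √(2×10.3×52) = 32.73 m/s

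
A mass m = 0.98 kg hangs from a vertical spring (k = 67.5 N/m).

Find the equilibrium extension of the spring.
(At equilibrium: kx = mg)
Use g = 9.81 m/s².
x_eq = mg/k = 0.98×9.81/67.5 = 0.1424 m = 14.24 cm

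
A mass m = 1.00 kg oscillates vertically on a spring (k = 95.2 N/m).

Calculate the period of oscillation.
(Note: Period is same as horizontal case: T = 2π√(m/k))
T = 2π√(m/k) = 2π√(1.0/95.2) = 0.644 s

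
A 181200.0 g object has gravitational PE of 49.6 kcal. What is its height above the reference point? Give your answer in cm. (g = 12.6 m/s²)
PE = mgh → h = PE/(mg) = 2.075e+05 J / (181.2 kg × 12.6 m/s²) = 90.9 m = 9090.0 cm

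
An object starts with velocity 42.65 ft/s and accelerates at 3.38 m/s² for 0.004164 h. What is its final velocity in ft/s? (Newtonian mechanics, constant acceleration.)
v = v₀ + at (with unit conversion) = 208.9 ft/s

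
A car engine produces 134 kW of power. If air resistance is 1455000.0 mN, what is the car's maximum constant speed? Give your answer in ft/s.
P = Fv → v = P/F = 134000 W / 1455 N = 92.1 m/s = 302.2 ft/s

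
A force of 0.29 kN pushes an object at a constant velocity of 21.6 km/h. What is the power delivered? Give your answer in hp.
P = Fv = 290 N × 6 m/s = 1740 W = 2.333 hp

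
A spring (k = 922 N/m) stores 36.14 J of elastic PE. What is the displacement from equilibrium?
PE = ½kx² → x = √(2PE/k) = √(2×36.14/922) = 0.28 m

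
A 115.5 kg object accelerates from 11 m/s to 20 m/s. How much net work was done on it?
W_net = ΔKE = ½m(v₂² − v₁²) = ½×115.5×(20² − 11²) = 16112.25 J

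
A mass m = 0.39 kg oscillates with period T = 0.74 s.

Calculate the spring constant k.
T = 2π√(m/k) → k = m(2π/T)² = 0.39×(2π/0.74)² = 28.12 N/m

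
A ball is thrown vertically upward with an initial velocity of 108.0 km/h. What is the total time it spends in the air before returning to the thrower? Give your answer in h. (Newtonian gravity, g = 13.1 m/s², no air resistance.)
t_total = 2v₀/g (with unit conversion) = 0.001272 h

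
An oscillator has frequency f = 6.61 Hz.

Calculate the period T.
T = 1/f = 1/6.61 = 0.1513 s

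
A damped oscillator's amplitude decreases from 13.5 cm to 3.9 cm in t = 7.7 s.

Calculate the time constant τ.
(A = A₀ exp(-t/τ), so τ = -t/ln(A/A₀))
A/A₀ = 3.9/13.5 = 0.2889; ln(A/A₀) = -1.242
τ = −t/ln(A/A₀) = −7.7/-1.242 = 6.201 s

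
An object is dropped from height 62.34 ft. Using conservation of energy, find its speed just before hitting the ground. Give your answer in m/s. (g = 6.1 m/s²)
mgh = ½mv² → v = √(2gh) = √(2×6.1×19) = 15.23 m/s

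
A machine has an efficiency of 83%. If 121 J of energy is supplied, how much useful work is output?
W_out = η × W_in = 0.83 × 121 = 100.43 J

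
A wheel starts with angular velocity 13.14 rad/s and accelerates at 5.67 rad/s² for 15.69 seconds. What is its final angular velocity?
ω = ω₀ + αt = 13.14 + 5.67 × 15.69 = 102.1 rad/s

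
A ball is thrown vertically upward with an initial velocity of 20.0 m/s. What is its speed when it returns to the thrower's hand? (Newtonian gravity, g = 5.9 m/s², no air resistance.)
By conservation of energy, the ball returns at the same speed = 20.0 m/s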